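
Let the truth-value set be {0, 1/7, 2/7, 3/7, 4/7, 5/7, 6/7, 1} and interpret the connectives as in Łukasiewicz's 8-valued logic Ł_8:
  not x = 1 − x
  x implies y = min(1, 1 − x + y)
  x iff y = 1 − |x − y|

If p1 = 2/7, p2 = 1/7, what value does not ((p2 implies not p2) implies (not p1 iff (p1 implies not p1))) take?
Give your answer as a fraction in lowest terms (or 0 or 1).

not p2 = not 1/7 = 6/7
p2 implies not p2 = 1/7 implies 6/7 = 1
not p1 = not 2/7 = 5/7
not p1 = not 2/7 = 5/7
p1 implies not p1 = 2/7 implies 5/7 = 1
not p1 iff (p1 implies not p1) = 5/7 iff 1 = 5/7
(p2 implies not p2) implies (not p1 iff (p1 implies not p1)) = 1 implies 5/7 = 5/7
not ((p2 implies not p2) implies (not p1 iff (p1 implies not p1))) = not 5/7 = 2/7

2/7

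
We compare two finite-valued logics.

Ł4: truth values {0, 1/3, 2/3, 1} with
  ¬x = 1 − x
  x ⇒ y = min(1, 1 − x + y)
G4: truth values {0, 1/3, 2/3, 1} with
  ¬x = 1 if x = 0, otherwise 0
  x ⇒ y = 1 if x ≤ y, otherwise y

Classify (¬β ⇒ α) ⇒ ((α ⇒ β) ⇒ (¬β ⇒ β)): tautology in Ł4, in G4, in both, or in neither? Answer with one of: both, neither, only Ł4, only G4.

both

In Ł4: every assignment gives 1 — tautology.
In G4: every assignment gives 1 — tautology.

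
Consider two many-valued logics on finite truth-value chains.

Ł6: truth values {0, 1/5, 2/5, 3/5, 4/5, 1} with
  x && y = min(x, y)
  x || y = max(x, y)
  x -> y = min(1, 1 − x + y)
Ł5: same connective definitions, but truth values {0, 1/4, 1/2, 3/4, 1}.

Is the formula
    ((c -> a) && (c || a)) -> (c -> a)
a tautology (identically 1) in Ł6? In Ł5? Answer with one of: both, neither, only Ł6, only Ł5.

both

In Ł6: every assignment gives 1 — tautology.
In Ł5: every assignment gives 1 — tautology.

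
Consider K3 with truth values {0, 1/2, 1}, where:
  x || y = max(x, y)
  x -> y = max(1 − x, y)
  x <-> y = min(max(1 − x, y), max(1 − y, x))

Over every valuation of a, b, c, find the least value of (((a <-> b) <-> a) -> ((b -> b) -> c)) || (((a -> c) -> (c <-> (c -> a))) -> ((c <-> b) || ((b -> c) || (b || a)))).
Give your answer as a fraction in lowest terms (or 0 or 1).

1/2

Take a = 0, b = 1/2, c = 1/2:
a <-> b = 0 <-> 1/2 = 1/2
(a <-> b) <-> a = 1/2 <-> 0 = 1/2
b -> b = 1/2 -> 1/2 = 1/2
(b -> b) -> c = 1/2 -> 1/2 = 1/2
((a <-> b) <-> a) -> ((b -> b) -> c) = 1/2 -> 1/2 = 1/2
a -> c = 0 -> 1/2 = 1
c -> a = 1/2 -> 0 = 1/2
c <-> (c -> a) = 1/2 <-> 1/2 = 1/2
(a -> c) -> (c <-> (c -> a)) = 1 -> 1/2 = 1/2
c <-> b = 1/2 <-> 1/2 = 1/2
b -> c = 1/2 -> 1/2 = 1/2
b || a = 1/2 || 0 = 1/2
(b -> c) || (b || a) = 1/2 || 1/2 = 1/2
(c <-> b) || ((b -> c) || (b || a)) = 1/2 || 1/2 = 1/2
((a -> c) -> (c <-> (c -> a))) -> ((c <-> b) || ((b -> c) || (b || a))) = 1/2 -> 1/2 = 1/2
(((a <-> b) <-> a) -> ((b -> b) -> c)) || (((a -> c) -> (c <-> (c -> a))) -> ((c <-> b) || ((b -> c) || (b || a)))) = 1/2 || 1/2 = 1/2
No assignment yields a value below 1/2, so this is the minimum.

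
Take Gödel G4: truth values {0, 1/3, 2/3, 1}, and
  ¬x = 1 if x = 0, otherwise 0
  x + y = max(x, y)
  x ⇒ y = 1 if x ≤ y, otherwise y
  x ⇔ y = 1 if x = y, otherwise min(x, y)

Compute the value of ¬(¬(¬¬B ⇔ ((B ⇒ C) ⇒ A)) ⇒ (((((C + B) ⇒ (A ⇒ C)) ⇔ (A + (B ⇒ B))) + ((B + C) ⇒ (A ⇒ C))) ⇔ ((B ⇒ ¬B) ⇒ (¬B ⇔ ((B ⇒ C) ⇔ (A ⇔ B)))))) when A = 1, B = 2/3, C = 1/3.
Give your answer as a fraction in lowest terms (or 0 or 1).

0

¬B = ¬2/3 = 0
¬¬B = ¬0 = 1
B ⇒ C = 2/3 ⇒ 1/3 = 1/3
(B ⇒ C) ⇒ A = 1/3 ⇒ 1 = 1
¬¬B ⇔ ((B ⇒ C) ⇒ A) = 1 ⇔ 1 = 1
¬(¬¬B ⇔ ((B ⇒ C) ⇒ A)) = ¬1 = 0
C + B = 1/3 + 2/3 = 2/3
A ⇒ C = 1 ⇒ 1/3 = 1/3
(C + B) ⇒ (A ⇒ C) = 2/3 ⇒ 1/3 = 1/3
B ⇒ B = 2/3 ⇒ 2/3 = 1
A + (B ⇒ B) = 1 + 1 = 1
((C + B) ⇒ (A ⇒ C)) ⇔ (A + (B ⇒ B)) = 1/3 ⇔ 1 = 1/3
B + C = 2/3 + 1/3 = 2/3
A ⇒ C = 1 ⇒ 1/3 = 1/3
(B + C) ⇒ (A ⇒ C) = 2/3 ⇒ 1/3 = 1/3
(((C + B) ⇒ (A ⇒ C)) ⇔ (A + (B ⇒ B))) + ((B + C) ⇒ (A ⇒ C)) = 1/3 + 1/3 = 1/3
¬B = ¬2/3 = 0
B ⇒ ¬B = 2/3 ⇒ 0 = 0
¬B = ¬2/3 = 0
B ⇒ C = 2/3 ⇒ 1/3 = 1/3
A ⇔ B = 1 ⇔ 2/3 = 2/3
(B ⇒ C) ⇔ (A ⇔ B) = 1/3 ⇔ 2/3 = 1/3
¬B ⇔ ((B ⇒ C) ⇔ (A ⇔ B)) = 0 ⇔ 1/3 = 0
(B ⇒ ¬B) ⇒ (¬B ⇔ ((B ⇒ C) ⇔ (A ⇔ B))) = 0 ⇒ 0 = 1
((((C + B) ⇒ (A ⇒ C)) ⇔ (A + (B ⇒ B))) + ((B + C) ⇒ (A ⇒ C))) ⇔ ((B ⇒ ¬B) ⇒ (¬B ⇔ ((B ⇒ C) ⇔ (A ⇔ B)))) = 1/3 ⇔ 1 = 1/3
¬(¬¬B ⇔ ((B ⇒ C) ⇒ A)) ⇒ (((((C + B) ⇒ (A ⇒ C)) ⇔ (A + (B ⇒ B))) + ((B + C) ⇒ (A ⇒ C))) ⇔ ((B ⇒ ¬B) ⇒ (¬B ⇔ ((B ⇒ C) ⇔ (A ⇔ B))))) = 0 ⇒ 1/3 = 1
¬(¬(¬¬B ⇔ ((B ⇒ C) ⇒ A)) ⇒ (((((C + B) ⇒ (A ⇒ C)) ⇔ (A + (B ⇒ B))) + ((B + C) ⇒ (A ⇒ C))) ⇔ ((B ⇒ ¬B) ⇒ (¬B ⇔ ((B ⇒ C) ⇔ (A ⇔ B)))))) = ¬1 = 0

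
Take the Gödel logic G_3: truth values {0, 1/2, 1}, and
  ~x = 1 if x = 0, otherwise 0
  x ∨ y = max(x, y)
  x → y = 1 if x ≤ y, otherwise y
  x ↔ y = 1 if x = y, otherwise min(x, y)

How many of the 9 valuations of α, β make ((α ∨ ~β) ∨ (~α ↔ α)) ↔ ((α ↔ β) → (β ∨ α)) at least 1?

5

α = 0, β = 0 ↦ 0  <
α = 0, β = 1/2 ↦ 0  <
α = 0, β = 1 ↦ 0  <
α = 1/2, β = 0 ↦ 1  ≥
α = 1/2, β = 1/2 ↦ 1  ≥
α = 1/2, β = 1 ↦ 1/2  <
α = 1, β = 0 ↦ 1  ≥
α = 1, β = 1/2 ↦ 1  ≥
α = 1, β = 1 ↦ 1  ≥
So 5 of the 9 assignments meet the threshold.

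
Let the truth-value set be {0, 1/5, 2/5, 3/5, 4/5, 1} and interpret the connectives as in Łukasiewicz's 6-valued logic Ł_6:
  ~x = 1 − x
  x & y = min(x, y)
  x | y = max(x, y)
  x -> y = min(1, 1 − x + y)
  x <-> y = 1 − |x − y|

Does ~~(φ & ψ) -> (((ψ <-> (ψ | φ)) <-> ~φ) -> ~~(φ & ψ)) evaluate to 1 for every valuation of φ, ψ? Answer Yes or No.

Yes

At φ = 0, ψ = 3/5, for instance:
φ & ψ = 0 & 3/5 = 0
~(φ & ψ) = ~0 = 1
~~(φ & ψ) = ~1 = 0
ψ | φ = 3/5 | 0 = 3/5
ψ <-> (ψ | φ) = 3/5 <-> 3/5 = 1
~φ = ~0 = 1
(ψ <-> (ψ | φ)) <-> ~φ = 1 <-> 1 = 1
((ψ <-> (ψ | φ)) <-> ~φ) -> ~~(φ & ψ) = 1 -> 0 = 0
~~(φ & ψ) -> (((ψ <-> (ψ | φ)) <-> ~φ) -> ~~(φ & ψ)) = 0 -> 0 = 1
and checking the remaining 35 assignments likewise gives ≥ 1 in every case.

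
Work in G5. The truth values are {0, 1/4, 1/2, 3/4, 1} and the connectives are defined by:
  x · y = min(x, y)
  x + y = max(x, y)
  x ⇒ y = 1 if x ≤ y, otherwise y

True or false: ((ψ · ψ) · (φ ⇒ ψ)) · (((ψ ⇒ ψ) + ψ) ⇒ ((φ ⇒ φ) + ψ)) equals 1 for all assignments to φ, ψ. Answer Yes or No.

Counterexample: take φ = 0, ψ = 0.
ψ · ψ = 0 · 0 = 0
φ ⇒ ψ = 0 ⇒ 0 = 1
(ψ · ψ) · (φ ⇒ ψ) = 0 · 1 = 0
ψ ⇒ ψ = 0 ⇒ 0 = 1
(ψ ⇒ ψ) + ψ = 1 + 0 = 1
φ ⇒ φ = 0 ⇒ 0 = 1
(φ ⇒ φ) + ψ = 1 + 0 = 1
((ψ ⇒ ψ) + ψ) ⇒ ((φ ⇒ φ) + ψ) = 1 ⇒ 1 = 1
((ψ · ψ) · (φ ⇒ ψ)) · (((ψ ⇒ ψ) + ψ) ⇒ ((φ ⇒ φ) + ψ)) = 0 · 1 = 0
This gives 0 ≠ 1.

No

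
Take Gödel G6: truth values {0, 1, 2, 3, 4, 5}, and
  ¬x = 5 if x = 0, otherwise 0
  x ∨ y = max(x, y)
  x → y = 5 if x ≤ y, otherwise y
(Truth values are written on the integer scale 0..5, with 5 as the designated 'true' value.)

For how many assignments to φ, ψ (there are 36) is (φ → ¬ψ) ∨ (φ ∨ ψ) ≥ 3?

32

value 5: 20 assignments (counts)
value 4: 7 assignments (counts)
value 3: 5 assignments (counts)
value 2: 3 assignments
value 1: 1 assignment
So 32 of the 36 assignments meet the threshold.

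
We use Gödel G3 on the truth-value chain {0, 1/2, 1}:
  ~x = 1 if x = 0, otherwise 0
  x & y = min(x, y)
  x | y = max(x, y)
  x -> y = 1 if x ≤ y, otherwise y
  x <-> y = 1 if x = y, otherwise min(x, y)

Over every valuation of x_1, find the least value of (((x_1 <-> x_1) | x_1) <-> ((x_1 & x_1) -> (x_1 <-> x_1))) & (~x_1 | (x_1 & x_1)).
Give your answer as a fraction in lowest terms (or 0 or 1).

Take x_1 = 1/2:
x_1 <-> x_1 = 1/2 <-> 1/2 = 1
(x_1 <-> x_1) | x_1 = 1 | 1/2 = 1
x_1 & x_1 = 1/2 & 1/2 = 1/2
x_1 <-> x_1 = 1/2 <-> 1/2 = 1
(x_1 & x_1) -> (x_1 <-> x_1) = 1/2 -> 1 = 1
((x_1 <-> x_1) | x_1) <-> ((x_1 & x_1) -> (x_1 <-> x_1)) = 1 <-> 1 = 1
~x_1 = ~1/2 = 0
x_1 & x_1 = 1/2 & 1/2 = 1/2
~x_1 | (x_1 & x_1) = 0 | 1/2 = 1/2
(((x_1 <-> x_1) | x_1) <-> ((x_1 & x_1) -> (x_1 <-> x_1))) & (~x_1 | (x_1 & x_1)) = 1 & 1/2 = 1/2
No assignment yields a value below 1/2, so this is the minimum.

1/2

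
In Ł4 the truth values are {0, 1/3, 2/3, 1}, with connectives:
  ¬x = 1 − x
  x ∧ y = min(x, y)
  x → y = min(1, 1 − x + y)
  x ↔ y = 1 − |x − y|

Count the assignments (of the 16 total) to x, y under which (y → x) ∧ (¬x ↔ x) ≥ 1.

0

x = 0, y = 0 ↦ 0  <
x = 0, y = 1/3 ↦ 0  <
x = 0, y = 2/3 ↦ 0  <
x = 0, y = 1 ↦ 0  <
x = 1/3, y = 0 ↦ 2/3  <
x = 1/3, y = 1/3 ↦ 2/3  <
x = 1/3, y = 2/3 ↦ 2/3  <
x = 1/3, y = 1 ↦ 1/3  <
x = 2/3, y = 0 ↦ 2/3  <
x = 2/3, y = 1/3 ↦ 2/3  <
x = 2/3, y = 2/3 ↦ 2/3  <
x = 2/3, y = 1 ↦ 2/3  <
x = 1, y = 0 ↦ 0  <
x = 1, y = 1/3 ↦ 0  <
x = 1, y = 2/3 ↦ 0  <
x = 1, y = 1 ↦ 0  <
So 0 of the 16 assignments meet the threshold.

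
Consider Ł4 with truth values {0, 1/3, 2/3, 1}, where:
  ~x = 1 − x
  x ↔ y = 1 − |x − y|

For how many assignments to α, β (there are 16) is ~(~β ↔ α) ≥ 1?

2

α = 0, β = 0 ↦ 1  ≥
α = 0, β = 1/3 ↦ 2/3  <
α = 0, β = 2/3 ↦ 1/3  <
α = 0, β = 1 ↦ 0  <
α = 1/3, β = 0 ↦ 2/3  <
α = 1/3, β = 1/3 ↦ 1/3  <
α = 1/3, β = 2/3 ↦ 0  <
α = 1/3, β = 1 ↦ 1/3  <
α = 2/3, β = 0 ↦ 1/3  <
α = 2/3, β = 1/3 ↦ 0  <
α = 2/3, β = 2/3 ↦ 1/3  <
α = 2/3, β = 1 ↦ 2/3  <
α = 1, β = 0 ↦ 0  <
α = 1, β = 1/3 ↦ 1/3  <
α = 1, β = 2/3 ↦ 2/3  <
α = 1, β = 1 ↦ 1  ≥
So 2 of the 16 assignments meet the threshold.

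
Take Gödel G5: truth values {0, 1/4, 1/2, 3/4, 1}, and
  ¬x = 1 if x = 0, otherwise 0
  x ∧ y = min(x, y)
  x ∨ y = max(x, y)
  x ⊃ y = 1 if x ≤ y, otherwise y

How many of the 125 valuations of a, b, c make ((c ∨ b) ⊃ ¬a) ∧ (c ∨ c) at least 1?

5

value 1: 5 assignments (counts)
value 3/4: 5 assignments
value 1/2: 5 assignments
value 1/4: 5 assignments
value 0: 105 assignments
So 5 of the 125 assignments meet the threshold.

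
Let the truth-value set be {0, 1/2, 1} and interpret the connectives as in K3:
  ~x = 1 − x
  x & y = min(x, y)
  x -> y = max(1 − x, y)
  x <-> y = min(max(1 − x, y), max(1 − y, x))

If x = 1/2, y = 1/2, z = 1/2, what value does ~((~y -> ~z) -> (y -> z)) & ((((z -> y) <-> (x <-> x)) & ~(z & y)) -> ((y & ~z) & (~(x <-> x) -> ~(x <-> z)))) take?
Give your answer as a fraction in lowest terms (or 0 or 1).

~y = ~1/2 = 1/2
~z = ~1/2 = 1/2
~y -> ~z = 1/2 -> 1/2 = 1/2
y -> z = 1/2 -> 1/2 = 1/2
(~y -> ~z) -> (y -> z) = 1/2 -> 1/2 = 1/2
~((~y -> ~z) -> (y -> z)) = ~1/2 = 1/2
z -> y = 1/2 -> 1/2 = 1/2
x <-> x = 1/2 <-> 1/2 = 1/2
(z -> y) <-> (x <-> x) = 1/2 <-> 1/2 = 1/2
z & y = 1/2 & 1/2 = 1/2
~(z & y) = ~1/2 = 1/2
((z -> y) <-> (x <-> x)) & ~(z & y) = 1/2 & 1/2 = 1/2
~z = ~1/2 = 1/2
y & ~z = 1/2 & 1/2 = 1/2
x <-> x = 1/2 <-> 1/2 = 1/2
~(x <-> x) = ~1/2 = 1/2
x <-> z = 1/2 <-> 1/2 = 1/2
~(x <-> z) = ~1/2 = 1/2
~(x <-> x) -> ~(x <-> z) = 1/2 -> 1/2 = 1/2
(y & ~z) & (~(x <-> x) -> ~(x <-> z)) = 1/2 & 1/2 = 1/2
(((z -> y) <-> (x <-> x)) & ~(z & y)) -> ((y & ~z) & (~(x <-> x) -> ~(x <-> z))) = 1/2 -> 1/2 = 1/2
~((~y -> ~z) -> (y -> z)) & ((((z -> y) <-> (x <-> x)) & ~(z & y)) -> ((y & ~z) & (~(x <-> x) -> ~(x <-> z)))) = 1/2 & 1/2 = 1/2

1/2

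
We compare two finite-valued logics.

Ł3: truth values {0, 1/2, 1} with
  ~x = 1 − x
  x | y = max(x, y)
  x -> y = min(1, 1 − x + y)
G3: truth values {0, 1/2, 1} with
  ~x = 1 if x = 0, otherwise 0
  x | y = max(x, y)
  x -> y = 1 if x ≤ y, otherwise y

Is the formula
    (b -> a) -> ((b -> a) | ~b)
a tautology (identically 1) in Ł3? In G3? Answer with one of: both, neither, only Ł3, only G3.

In Ł3: every assignment gives 1 — tautology.
In G3: every assignment gives 1 — tautology.

both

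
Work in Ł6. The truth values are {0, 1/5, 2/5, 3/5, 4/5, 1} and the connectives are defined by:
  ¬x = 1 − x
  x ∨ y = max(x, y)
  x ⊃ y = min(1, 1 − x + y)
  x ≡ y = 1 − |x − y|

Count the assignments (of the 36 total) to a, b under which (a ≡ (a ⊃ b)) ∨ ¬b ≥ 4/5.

value 1: 9 assignments (counts)
value 4/5: 10 assignments (counts)
value 3/5: 8 assignments
value 2/5: 5 assignments
value 1/5: 3 assignments
value 0: 1 assignment
So 19 of the 36 assignments meet the threshold.

19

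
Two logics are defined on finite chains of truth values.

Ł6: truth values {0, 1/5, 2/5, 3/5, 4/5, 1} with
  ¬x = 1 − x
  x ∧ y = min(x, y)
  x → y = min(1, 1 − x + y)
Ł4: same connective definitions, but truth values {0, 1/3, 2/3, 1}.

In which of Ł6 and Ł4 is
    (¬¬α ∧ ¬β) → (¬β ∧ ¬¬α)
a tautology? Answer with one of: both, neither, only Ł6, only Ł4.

both

In Ł6: every assignment gives 1 — tautology.
In Ł4: every assignment gives 1 — tautology.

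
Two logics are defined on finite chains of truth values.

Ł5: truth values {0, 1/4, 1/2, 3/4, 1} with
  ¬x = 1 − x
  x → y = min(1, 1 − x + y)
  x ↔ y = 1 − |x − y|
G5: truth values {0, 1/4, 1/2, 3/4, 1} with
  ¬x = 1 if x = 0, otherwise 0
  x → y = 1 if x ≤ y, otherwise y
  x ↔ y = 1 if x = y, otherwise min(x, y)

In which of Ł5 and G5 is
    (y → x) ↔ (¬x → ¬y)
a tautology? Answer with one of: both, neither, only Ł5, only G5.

only Ł5

In Ł5: every assignment gives 1 — tautology.
In G5: at x = 1/4, y = 1/2 the value is 1/4 — not a tautology.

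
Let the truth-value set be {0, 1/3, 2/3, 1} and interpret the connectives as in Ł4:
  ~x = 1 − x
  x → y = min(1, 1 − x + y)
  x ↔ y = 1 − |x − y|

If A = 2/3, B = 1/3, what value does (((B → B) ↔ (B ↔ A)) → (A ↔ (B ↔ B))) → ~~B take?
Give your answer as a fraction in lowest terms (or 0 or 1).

B → B = 1/3 → 1/3 = 1
B ↔ A = 1/3 ↔ 2/3 = 2/3
(B → B) ↔ (B ↔ A) = 1 ↔ 2/3 = 2/3
B ↔ B = 1/3 ↔ 1/3 = 1
A ↔ (B ↔ B) = 2/3 ↔ 1 = 2/3
((B → B) ↔ (B ↔ A)) → (A ↔ (B ↔ B)) = 2/3 → 2/3 = 1
~B = ~1/3 = 2/3
~~B = ~2/3 = 1/3
(((B → B) ↔ (B ↔ A)) → (A ↔ (B ↔ B))) → ~~B = 1 → 1/3 = 1/3

1/3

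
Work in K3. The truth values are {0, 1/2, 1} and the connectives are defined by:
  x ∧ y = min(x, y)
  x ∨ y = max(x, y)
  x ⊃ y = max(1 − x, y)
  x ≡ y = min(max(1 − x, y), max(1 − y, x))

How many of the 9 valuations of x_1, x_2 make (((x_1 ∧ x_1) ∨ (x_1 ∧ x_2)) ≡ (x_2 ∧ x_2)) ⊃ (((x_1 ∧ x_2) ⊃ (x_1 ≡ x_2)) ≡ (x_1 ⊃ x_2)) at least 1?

x_1 = 0, x_2 = 0 ↦ 1  ≥
x_1 = 0, x_2 = 1/2 ↦ 1  ≥
x_1 = 0, x_2 = 1 ↦ 1  ≥
x_1 = 1/2, x_2 = 0 ↦ 1/2  <
x_1 = 1/2, x_2 = 1/2 ↦ 1/2  <
x_1 = 1/2, x_2 = 1 ↦ 1/2  <
x_1 = 1, x_2 = 0 ↦ 1  ≥
x_1 = 1, x_2 = 1/2 ↦ 1/2  <
x_1 = 1, x_2 = 1 ↦ 1  ≥
So 5 of the 9 assignments meet the threshold.

5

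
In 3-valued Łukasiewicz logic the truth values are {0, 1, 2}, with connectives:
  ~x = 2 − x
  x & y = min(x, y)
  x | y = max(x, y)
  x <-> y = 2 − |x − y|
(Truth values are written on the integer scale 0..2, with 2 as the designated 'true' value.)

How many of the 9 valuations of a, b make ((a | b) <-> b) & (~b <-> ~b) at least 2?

6

a = 0, b = 0 ↦ 2  ≥
a = 0, b = 1 ↦ 2  ≥
a = 0, b = 2 ↦ 2  ≥
a = 1, b = 0 ↦ 1  <
a = 1, b = 1 ↦ 2  ≥
a = 1, b = 2 ↦ 2  ≥
a = 2, b = 0 ↦ 0  <
a = 2, b = 1 ↦ 1  <
a = 2, b = 2 ↦ 2  ≥
So 6 of the 9 assignments meet the threshold.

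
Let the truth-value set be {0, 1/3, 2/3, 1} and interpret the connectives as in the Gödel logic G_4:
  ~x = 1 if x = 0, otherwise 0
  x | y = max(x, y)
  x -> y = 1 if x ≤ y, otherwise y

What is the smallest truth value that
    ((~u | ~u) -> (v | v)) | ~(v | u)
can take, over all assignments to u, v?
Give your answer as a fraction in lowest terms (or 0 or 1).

1/3

Take u = 0, v = 1/3:
~u = ~0 = 1
~u = ~0 = 1
~u | ~u = 1 | 1 = 1
v | v = 1/3 | 1/3 = 1/3
(~u | ~u) -> (v | v) = 1 -> 1/3 = 1/3
v | u = 1/3 | 0 = 1/3
~(v | u) = ~1/3 = 0
((~u | ~u) -> (v | v)) | ~(v | u) = 1/3 | 0 = 1/3
No assignment yields a value below 1/3, so this is the minimum.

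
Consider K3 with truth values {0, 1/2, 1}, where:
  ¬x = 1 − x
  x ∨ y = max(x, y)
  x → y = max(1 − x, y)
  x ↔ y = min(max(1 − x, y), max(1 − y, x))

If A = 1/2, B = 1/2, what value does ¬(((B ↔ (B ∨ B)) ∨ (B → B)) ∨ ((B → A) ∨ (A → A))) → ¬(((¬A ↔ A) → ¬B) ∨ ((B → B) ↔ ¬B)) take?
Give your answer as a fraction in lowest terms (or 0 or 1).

1/2

B ∨ B = 1/2 ∨ 1/2 = 1/2
B ↔ (B ∨ B) = 1/2 ↔ 1/2 = 1/2
B → B = 1/2 → 1/2 = 1/2
(B ↔ (B ∨ B)) ∨ (B → B) = 1/2 ∨ 1/2 = 1/2
B → A = 1/2 → 1/2 = 1/2
A → A = 1/2 → 1/2 = 1/2
(B → A) ∨ (A → A) = 1/2 ∨ 1/2 = 1/2
((B ↔ (B ∨ B)) ∨ (B → B)) ∨ ((B → A) ∨ (A → A)) = 1/2 ∨ 1/2 = 1/2
¬(((B ↔ (B ∨ B)) ∨ (B → B)) ∨ ((B → A) ∨ (A → A))) = ¬1/2 = 1/2
¬A = ¬1/2 = 1/2
¬A ↔ A = 1/2 ↔ 1/2 = 1/2
¬B = ¬1/2 = 1/2
(¬A ↔ A) → ¬B = 1/2 → 1/2 = 1/2
B → B = 1/2 → 1/2 = 1/2
¬B = ¬1/2 = 1/2
(B → B) ↔ ¬B = 1/2 ↔ 1/2 = 1/2
((¬A ↔ A) → ¬B) ∨ ((B → B) ↔ ¬B) = 1/2 ∨ 1/2 = 1/2
¬(((¬A ↔ A) → ¬B) ∨ ((B → B) ↔ ¬B)) = ¬1/2 = 1/2
¬(((B ↔ (B ∨ B)) ∨ (B → B)) ∨ ((B → A) ∨ (A → A))) → ¬(((¬A ↔ A) → ¬B) ∨ ((B → B) ↔ ¬B)) = 1/2 → 1/2 = 1/2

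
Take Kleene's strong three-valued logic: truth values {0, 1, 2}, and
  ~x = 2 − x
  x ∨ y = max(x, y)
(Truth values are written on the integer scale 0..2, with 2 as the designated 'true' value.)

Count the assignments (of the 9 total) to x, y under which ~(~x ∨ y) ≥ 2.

x = 0, y = 0 ↦ 0  <
x = 0, y = 1 ↦ 0  <
x = 0, y = 2 ↦ 0  <
x = 1, y = 0 ↦ 1  <
x = 1, y = 1 ↦ 1  <
x = 1, y = 2 ↦ 0  <
x = 2, y = 0 ↦ 2  ≥
x = 2, y = 1 ↦ 1  <
x = 2, y = 2 ↦ 0  <
So 1 of the 9 assignments meets the threshold.

1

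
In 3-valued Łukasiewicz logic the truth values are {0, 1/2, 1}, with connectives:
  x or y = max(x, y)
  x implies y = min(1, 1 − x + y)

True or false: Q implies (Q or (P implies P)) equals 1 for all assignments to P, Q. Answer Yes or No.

Yes

P = 0, Q = 0 ↦ 1
P = 0, Q = 1/2 ↦ 1
P = 0, Q = 1 ↦ 1
P = 1/2, Q = 0 ↦ 1
P = 1/2, Q = 1/2 ↦ 1
P = 1/2, Q = 1 ↦ 1
P = 1, Q = 0 ↦ 1
P = 1, Q = 1/2 ↦ 1
P = 1, Q = 1 ↦ 1
Every assignment gives a value ≥ 1.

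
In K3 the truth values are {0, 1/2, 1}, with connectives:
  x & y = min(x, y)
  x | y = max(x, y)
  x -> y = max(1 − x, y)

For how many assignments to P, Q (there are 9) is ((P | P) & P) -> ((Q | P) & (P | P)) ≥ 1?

6

P = 0, Q = 0 ↦ 1  ≥
P = 0, Q = 1/2 ↦ 1  ≥
P = 0, Q = 1 ↦ 1  ≥
P = 1/2, Q = 0 ↦ 1/2  <
P = 1/2, Q = 1/2 ↦ 1/2  <
P = 1/2, Q = 1 ↦ 1/2  <
P = 1, Q = 0 ↦ 1  ≥
P = 1, Q = 1/2 ↦ 1  ≥
P = 1, Q = 1 ↦ 1  ≥
So 6 of the 9 assignments meet the threshold.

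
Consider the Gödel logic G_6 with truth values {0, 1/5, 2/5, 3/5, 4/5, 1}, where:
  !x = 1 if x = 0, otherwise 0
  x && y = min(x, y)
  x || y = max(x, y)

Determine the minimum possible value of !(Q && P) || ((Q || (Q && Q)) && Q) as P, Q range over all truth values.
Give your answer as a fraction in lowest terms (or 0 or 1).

1/5

Take P = 1/5, Q = 1/5:
Q && P = 1/5 && 1/5 = 1/5
!(Q && P) = !1/5 = 0
Q && Q = 1/5 && 1/5 = 1/5
Q || (Q && Q) = 1/5 || 1/5 = 1/5
(Q || (Q && Q)) && Q = 1/5 && 1/5 = 1/5
!(Q && P) || ((Q || (Q && Q)) && Q) = 0 || 1/5 = 1/5
No assignment yields a value below 1/5, so this is the minimum.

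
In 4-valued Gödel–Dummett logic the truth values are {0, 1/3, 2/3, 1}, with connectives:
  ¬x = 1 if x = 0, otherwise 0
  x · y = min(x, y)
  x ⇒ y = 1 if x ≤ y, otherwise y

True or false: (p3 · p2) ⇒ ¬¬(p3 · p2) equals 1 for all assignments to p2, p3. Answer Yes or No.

p2 = 0, p3 = 0 ↦ 1
p2 = 0, p3 = 1/3 ↦ 1
p2 = 0, p3 = 2/3 ↦ 1
p2 = 0, p3 = 1 ↦ 1
p2 = 1/3, p3 = 0 ↦ 1
p2 = 1/3, p3 = 1/3 ↦ 1
p2 = 1/3, p3 = 2/3 ↦ 1
p2 = 1/3, p3 = 1 ↦ 1
p2 = 2/3, p3 = 0 ↦ 1
p2 = 2/3, p3 = 1/3 ↦ 1
p2 = 2/3, p3 = 2/3 ↦ 1
p2 = 2/3, p3 = 1 ↦ 1
p2 = 1, p3 = 0 ↦ 1
p2 = 1, p3 = 1/3 ↦ 1
p2 = 1, p3 = 2/3 ↦ 1
p2 = 1, p3 = 1 ↦ 1
Every assignment gives a value ≥ 1.

Yes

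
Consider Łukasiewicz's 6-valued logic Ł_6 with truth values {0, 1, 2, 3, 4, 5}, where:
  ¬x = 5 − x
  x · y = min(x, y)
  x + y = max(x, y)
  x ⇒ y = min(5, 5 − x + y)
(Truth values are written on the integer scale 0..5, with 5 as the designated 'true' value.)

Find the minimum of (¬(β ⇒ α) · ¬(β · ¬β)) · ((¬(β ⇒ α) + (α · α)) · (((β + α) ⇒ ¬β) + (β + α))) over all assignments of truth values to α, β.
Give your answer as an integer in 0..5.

0

Take α = 0, β = 0:
β ⇒ α = 0 ⇒ 0 = 5
¬(β ⇒ α) = ¬5 = 0
¬β = ¬0 = 5
β · ¬β = 0 · 5 = 0
¬(β · ¬β) = ¬0 = 5
¬(β ⇒ α) · ¬(β · ¬β) = 0 · 5 = 0
β ⇒ α = 0 ⇒ 0 = 5
¬(β ⇒ α) = ¬5 = 0
α · α = 0 · 0 = 0
¬(β ⇒ α) + (α · α) = 0 + 0 = 0
β + α = 0 + 0 = 0
¬β = ¬0 = 5
(β + α) ⇒ ¬β = 0 ⇒ 5 = 5
β + α = 0 + 0 = 0
((β + α) ⇒ ¬β) + (β + α) = 5 + 0 = 5
(¬(β ⇒ α) + (α · α)) · (((β + α) ⇒ ¬β) + (β + α)) = 0 · 5 = 0
(¬(β ⇒ α) · ¬(β · ¬β)) · ((¬(β ⇒ α) + (α · α)) · (((β + α) ⇒ ¬β) + (β + α))) = 0 · 0 = 0
No assignment yields a value below 0, so this is the minimum.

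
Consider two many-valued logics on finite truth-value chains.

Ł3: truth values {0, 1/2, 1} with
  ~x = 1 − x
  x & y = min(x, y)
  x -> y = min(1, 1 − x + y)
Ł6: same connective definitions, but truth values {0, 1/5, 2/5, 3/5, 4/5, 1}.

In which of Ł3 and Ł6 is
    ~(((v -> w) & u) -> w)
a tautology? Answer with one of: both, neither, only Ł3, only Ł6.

In Ł3: at u = 0, v = 0, w = 0 the value is 0 — not a tautology.
In Ł6: at u = 0, v = 0, w = 0 the value is 0 — not a tautology.

neither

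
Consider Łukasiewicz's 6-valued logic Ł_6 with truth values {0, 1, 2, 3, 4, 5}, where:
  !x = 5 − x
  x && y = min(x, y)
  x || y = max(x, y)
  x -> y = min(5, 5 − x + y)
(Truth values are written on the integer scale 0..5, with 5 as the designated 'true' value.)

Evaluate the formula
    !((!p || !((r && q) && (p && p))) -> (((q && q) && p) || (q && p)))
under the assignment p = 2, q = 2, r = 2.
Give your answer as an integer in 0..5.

!p = !2 = 3
r && q = 2 && 2 = 2
p && p = 2 && 2 = 2
(r && q) && (p && p) = 2 && 2 = 2
!((r && q) && (p && p)) = !2 = 3
!p || !((r && q) && (p && p)) = 3 || 3 = 3
q && q = 2 && 2 = 2
(q && q) && p = 2 && 2 = 2
q && p = 2 && 2 = 2
((q && q) && p) || (q && p) = 2 || 2 = 2
(!p || !((r && q) && (p && p))) -> (((q && q) && p) || (q && p)) = 3 -> 2 = 4
!((!p || !((r && q) && (p && p))) -> (((q && q) && p) || (q && p))) = !4 = 1

1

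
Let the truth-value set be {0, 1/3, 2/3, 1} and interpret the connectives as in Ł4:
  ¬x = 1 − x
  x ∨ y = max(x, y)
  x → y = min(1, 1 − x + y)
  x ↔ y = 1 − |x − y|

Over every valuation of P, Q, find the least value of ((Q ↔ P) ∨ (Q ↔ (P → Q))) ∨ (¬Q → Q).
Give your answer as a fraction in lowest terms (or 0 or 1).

2/3

Take P = 0, Q = 1/3:
Q ↔ P = 1/3 ↔ 0 = 2/3
P → Q = 0 → 1/3 = 1
Q ↔ (P → Q) = 1/3 ↔ 1 = 1/3
(Q ↔ P) ∨ (Q ↔ (P → Q)) = 2/3 ∨ 1/3 = 2/3
¬Q = ¬1/3 = 2/3
¬Q → Q = 2/3 → 1/3 = 2/3
((Q ↔ P) ∨ (Q ↔ (P → Q))) ∨ (¬Q → Q) = 2/3 ∨ 2/3 = 2/3
No assignment yields a value below 2/3, so this is the minimum.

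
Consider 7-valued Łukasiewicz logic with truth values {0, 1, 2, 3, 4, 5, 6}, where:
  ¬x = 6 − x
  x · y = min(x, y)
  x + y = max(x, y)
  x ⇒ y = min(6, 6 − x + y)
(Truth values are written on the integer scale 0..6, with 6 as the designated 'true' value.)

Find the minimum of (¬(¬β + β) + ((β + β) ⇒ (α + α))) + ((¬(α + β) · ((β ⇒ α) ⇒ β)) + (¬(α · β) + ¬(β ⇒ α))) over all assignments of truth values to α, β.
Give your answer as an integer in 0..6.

3

Take α = 3, β = 6:
¬β = ¬6 = 0
¬β + β = 0 + 6 = 6
¬(¬β + β) = ¬6 = 0
β + β = 6 + 6 = 6
α + α = 3 + 3 = 3
(β + β) ⇒ (α + α) = 6 ⇒ 3 = 3
¬(¬β + β) + ((β + β) ⇒ (α + α)) = 0 + 3 = 3
α + β = 3 + 6 = 6
¬(α + β) = ¬6 = 0
β ⇒ α = 6 ⇒ 3 = 3
(β ⇒ α) ⇒ β = 3 ⇒ 6 = 6
¬(α + β) · ((β ⇒ α) ⇒ β) = 0 · 6 = 0
α · β = 3 · 6 = 3
¬(α · β) = ¬3 = 3
β ⇒ α = 6 ⇒ 3 = 3
¬(β ⇒ α) = ¬3 = 3
¬(α · β) + ¬(β ⇒ α) = 3 + 3 = 3
(¬(α + β) · ((β ⇒ α) ⇒ β)) + (¬(α · β) + ¬(β ⇒ α)) = 0 + 3 = 3
(¬(¬β + β) + ((β + β) ⇒ (α + α))) + ((¬(α + β) · ((β ⇒ α) ⇒ β)) + (¬(α · β) + ¬(β ⇒ α))) = 3 + 3 = 3
No assignment yields a value below 3, so this is the minimum.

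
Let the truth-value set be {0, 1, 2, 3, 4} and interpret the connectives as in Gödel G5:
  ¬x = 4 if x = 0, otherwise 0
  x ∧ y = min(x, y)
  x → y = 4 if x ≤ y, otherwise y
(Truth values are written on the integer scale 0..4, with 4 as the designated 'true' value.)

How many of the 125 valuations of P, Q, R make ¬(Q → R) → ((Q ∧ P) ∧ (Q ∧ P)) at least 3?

value 4: 106 assignments (counts)
value 3: 3 assignments (counts)
value 2: 5 assignments
value 1: 7 assignments
value 0: 4 assignments
So 109 of the 125 assignments meet the threshold.

109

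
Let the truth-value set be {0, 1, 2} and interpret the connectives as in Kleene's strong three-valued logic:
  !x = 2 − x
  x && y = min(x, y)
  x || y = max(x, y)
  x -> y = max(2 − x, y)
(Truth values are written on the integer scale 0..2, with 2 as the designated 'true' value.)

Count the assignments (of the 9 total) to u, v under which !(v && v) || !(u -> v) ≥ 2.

3

u = 0, v = 0 ↦ 2  ≥
u = 0, v = 1 ↦ 1  <
u = 0, v = 2 ↦ 0  <
u = 1, v = 0 ↦ 2  ≥
u = 1, v = 1 ↦ 1  <
u = 1, v = 2 ↦ 0  <
u = 2, v = 0 ↦ 2  ≥
u = 2, v = 1 ↦ 1  <
u = 2, v = 2 ↦ 0  <
So 3 of the 9 assignments meet the threshold.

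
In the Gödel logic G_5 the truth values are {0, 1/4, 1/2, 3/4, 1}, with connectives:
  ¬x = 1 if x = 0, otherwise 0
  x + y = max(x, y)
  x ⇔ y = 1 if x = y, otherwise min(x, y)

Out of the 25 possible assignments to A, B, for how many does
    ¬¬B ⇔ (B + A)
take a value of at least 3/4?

15

value 1: 9 assignments (counts)
value 3/4: 6 assignments (counts)
value 1/2: 4 assignments
value 1/4: 2 assignments
value 0: 4 assignments
So 15 of the 25 assignments meet the threshold.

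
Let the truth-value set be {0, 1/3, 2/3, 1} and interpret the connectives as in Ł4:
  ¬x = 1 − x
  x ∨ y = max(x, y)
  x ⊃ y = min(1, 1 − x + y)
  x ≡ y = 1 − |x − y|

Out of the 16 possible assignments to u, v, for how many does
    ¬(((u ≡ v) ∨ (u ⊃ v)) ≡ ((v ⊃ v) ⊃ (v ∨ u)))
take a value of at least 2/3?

u = 0, v = 0 ↦ 1  ≥
u = 0, v = 1/3 ↦ 2/3  ≥
u = 0, v = 2/3 ↦ 1/3  <
u = 0, v = 1 ↦ 0  <
u = 1/3, v = 0 ↦ 1/3  <
u = 1/3, v = 1/3 ↦ 2/3  ≥
u = 1/3, v = 2/3 ↦ 1/3  <
u = 1/3, v = 1 ↦ 0  <
u = 2/3, v = 0 ↦ 1/3  <
u = 2/3, v = 1/3 ↦ 0  <
u = 2/3, v = 2/3 ↦ 1/3  <
u = 2/3, v = 1 ↦ 0  <
u = 1, v = 0 ↦ 1  ≥
u = 1, v = 1/3 ↦ 2/3  ≥
u = 1, v = 2/3 ↦ 1/3  <
u = 1, v = 1 ↦ 0  <
So 5 of the 16 assignments meet the threshold.

5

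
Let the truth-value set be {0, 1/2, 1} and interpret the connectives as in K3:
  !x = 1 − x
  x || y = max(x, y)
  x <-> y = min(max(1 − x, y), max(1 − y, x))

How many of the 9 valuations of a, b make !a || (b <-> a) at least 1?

a = 0, b = 0 ↦ 1  ≥
a = 0, b = 1/2 ↦ 1  ≥
a = 0, b = 1 ↦ 1  ≥
a = 1/2, b = 0 ↦ 1/2  <
a = 1/2, b = 1/2 ↦ 1/2  <
a = 1/2, b = 1 ↦ 1/2  <
a = 1, b = 0 ↦ 0  <
a = 1, b = 1/2 ↦ 1/2  <
a = 1, b = 1 ↦ 1  ≥
So 4 of the 9 assignments meet the threshold.

4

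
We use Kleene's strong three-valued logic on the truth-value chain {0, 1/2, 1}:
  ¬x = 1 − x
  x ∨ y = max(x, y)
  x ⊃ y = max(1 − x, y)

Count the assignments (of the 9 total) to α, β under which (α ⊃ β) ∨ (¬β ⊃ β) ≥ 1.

5

α = 0, β = 0 ↦ 1  ≥
α = 0, β = 1/2 ↦ 1  ≥
α = 0, β = 1 ↦ 1  ≥
α = 1/2, β = 0 ↦ 1/2  <
α = 1/2, β = 1/2 ↦ 1/2  <
α = 1/2, β = 1 ↦ 1  ≥
α = 1, β = 0 ↦ 0  <
α = 1, β = 1/2 ↦ 1/2  <
α = 1, β = 1 ↦ 1  ≥
So 5 of the 9 assignments meet the threshold.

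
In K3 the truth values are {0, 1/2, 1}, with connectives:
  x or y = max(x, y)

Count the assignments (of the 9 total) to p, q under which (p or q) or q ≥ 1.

5

p = 0, q = 0 ↦ 0  <
p = 0, q = 1/2 ↦ 1/2  <
p = 0, q = 1 ↦ 1  ≥
p = 1/2, q = 0 ↦ 1/2  <
p = 1/2, q = 1/2 ↦ 1/2  <
p = 1/2, q = 1 ↦ 1  ≥
p = 1, q = 0 ↦ 1  ≥
p = 1, q = 1/2 ↦ 1  ≥
p = 1, q = 1 ↦ 1  ≥
So 5 of the 9 assignments meet the threshold.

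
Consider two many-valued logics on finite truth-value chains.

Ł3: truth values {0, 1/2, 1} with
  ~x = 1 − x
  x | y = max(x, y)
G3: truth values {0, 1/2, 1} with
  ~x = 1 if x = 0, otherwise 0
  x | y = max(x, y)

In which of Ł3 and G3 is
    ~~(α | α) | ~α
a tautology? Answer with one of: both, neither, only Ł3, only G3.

In Ł3: at α = 1/2 the value is 1/2 — not a tautology.
In G3: every assignment gives 1 — tautology.

only G3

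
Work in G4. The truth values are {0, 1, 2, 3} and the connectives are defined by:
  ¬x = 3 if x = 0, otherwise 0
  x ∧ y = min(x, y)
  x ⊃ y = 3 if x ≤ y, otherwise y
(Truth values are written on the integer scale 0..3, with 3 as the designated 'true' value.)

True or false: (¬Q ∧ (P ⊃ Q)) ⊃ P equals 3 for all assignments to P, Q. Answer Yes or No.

No

Counterexample: take P = 0, Q = 0.
¬Q = ¬0 = 3
P ⊃ Q = 0 ⊃ 0 = 3
¬Q ∧ (P ⊃ Q) = 3 ∧ 3 = 3
(¬Q ∧ (P ⊃ Q)) ⊃ P = 3 ⊃ 0 = 0
This gives 0 ≠ 3.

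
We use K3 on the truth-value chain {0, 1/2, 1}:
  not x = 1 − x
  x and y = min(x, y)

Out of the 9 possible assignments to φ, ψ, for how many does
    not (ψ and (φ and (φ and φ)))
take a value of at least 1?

5

φ = 0, ψ = 0 ↦ 1  ≥
φ = 0, ψ = 1/2 ↦ 1  ≥
φ = 0, ψ = 1 ↦ 1  ≥
φ = 1/2, ψ = 0 ↦ 1  ≥
φ = 1/2, ψ = 1/2 ↦ 1/2  <
φ = 1/2, ψ = 1 ↦ 1/2  <
φ = 1, ψ = 0 ↦ 1  ≥
φ = 1, ψ = 1/2 ↦ 1/2  <
φ = 1, ψ = 1 ↦ 0  <
So 5 of the 9 assignments meet the threshold.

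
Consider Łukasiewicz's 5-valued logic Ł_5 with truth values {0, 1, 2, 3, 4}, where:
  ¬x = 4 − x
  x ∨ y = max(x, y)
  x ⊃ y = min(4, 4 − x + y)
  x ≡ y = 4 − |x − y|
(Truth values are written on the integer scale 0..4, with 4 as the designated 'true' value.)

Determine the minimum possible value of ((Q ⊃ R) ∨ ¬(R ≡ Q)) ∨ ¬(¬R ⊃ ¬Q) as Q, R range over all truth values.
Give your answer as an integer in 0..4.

Take Q = 2, R = 0:
Q ⊃ R = 2 ⊃ 0 = 2
R ≡ Q = 0 ≡ 2 = 2
¬(R ≡ Q) = ¬2 = 2
(Q ⊃ R) ∨ ¬(R ≡ Q) = 2 ∨ 2 = 2
¬R = ¬0 = 4
¬Q = ¬2 = 2
¬R ⊃ ¬Q = 4 ⊃ 2 = 2
¬(¬R ⊃ ¬Q) = ¬2 = 2
((Q ⊃ R) ∨ ¬(R ≡ Q)) ∨ ¬(¬R ⊃ ¬Q) = 2 ∨ 2 = 2
No assignment yields a value below 2, so this is the minimum.

2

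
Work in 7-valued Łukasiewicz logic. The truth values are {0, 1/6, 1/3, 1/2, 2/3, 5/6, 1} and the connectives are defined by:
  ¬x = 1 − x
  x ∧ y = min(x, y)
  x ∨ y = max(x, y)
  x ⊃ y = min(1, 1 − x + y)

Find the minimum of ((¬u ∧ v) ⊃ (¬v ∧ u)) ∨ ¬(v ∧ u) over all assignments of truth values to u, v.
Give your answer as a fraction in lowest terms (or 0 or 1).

1/2

Take u = 1/2, v = 1:
¬u = ¬1/2 = 1/2
¬u ∧ v = 1/2 ∧ 1 = 1/2
¬v = ¬1 = 0
¬v ∧ u = 0 ∧ 1/2 = 0
(¬u ∧ v) ⊃ (¬v ∧ u) = 1/2 ⊃ 0 = 1/2
v ∧ u = 1 ∧ 1/2 = 1/2
¬(v ∧ u) = ¬1/2 = 1/2
((¬u ∧ v) ⊃ (¬v ∧ u)) ∨ ¬(v ∧ u) = 1/2 ∨ 1/2 = 1/2
No assignment yields a value below 1/2, so this is the minimum.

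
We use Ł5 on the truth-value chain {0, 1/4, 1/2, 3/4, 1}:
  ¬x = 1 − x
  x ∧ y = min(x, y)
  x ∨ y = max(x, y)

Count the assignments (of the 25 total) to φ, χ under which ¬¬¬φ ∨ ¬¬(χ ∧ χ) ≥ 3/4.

16

value 1: 9 assignments (counts)
value 3/4: 7 assignments (counts)
value 1/2: 5 assignments
value 1/4: 3 assignments
value 0: 1 assignment
So 16 of the 25 assignments meet the threshold.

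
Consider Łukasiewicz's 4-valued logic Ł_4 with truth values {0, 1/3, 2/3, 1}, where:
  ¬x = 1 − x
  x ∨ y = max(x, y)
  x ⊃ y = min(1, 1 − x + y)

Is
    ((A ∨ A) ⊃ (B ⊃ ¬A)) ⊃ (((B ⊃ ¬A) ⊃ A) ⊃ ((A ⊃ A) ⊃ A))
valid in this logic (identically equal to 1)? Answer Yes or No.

No

Counterexample: take A = 1/3, B = 1.
A ∨ A = 1/3 ∨ 1/3 = 1/3
¬A = ¬1/3 = 2/3
B ⊃ ¬A = 1 ⊃ 2/3 = 2/3
(A ∨ A) ⊃ (B ⊃ ¬A) = 1/3 ⊃ 2/3 = 1
¬A = ¬1/3 = 2/3
B ⊃ ¬A = 1 ⊃ 2/3 = 2/3
(B ⊃ ¬A) ⊃ A = 2/3 ⊃ 1/3 = 2/3
A ⊃ A = 1/3 ⊃ 1/3 = 1
(A ⊃ A) ⊃ A = 1 ⊃ 1/3 = 1/3
((B ⊃ ¬A) ⊃ A) ⊃ ((A ⊃ A) ⊃ A) = 2/3 ⊃ 1/3 = 2/3
((A ∨ A) ⊃ (B ⊃ ¬A)) ⊃ (((B ⊃ ¬A) ⊃ A) ⊃ ((A ⊃ A) ⊃ A)) = 1 ⊃ 2/3 = 2/3
This gives 2/3 ≠ 1.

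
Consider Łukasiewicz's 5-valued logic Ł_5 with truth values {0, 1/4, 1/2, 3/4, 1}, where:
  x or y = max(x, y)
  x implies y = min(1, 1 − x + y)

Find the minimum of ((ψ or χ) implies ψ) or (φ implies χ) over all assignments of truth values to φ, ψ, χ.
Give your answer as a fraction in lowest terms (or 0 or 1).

1/2

Take φ = 1, ψ = 0, χ = 1/2:
ψ or χ = 0 or 1/2 = 1/2
(ψ or χ) implies ψ = 1/2 implies 0 = 1/2
φ implies χ = 1 implies 1/2 = 1/2
((ψ or χ) implies ψ) or (φ implies χ) = 1/2 or 1/2 = 1/2
No assignment yields a value below 1/2, so this is the minimum.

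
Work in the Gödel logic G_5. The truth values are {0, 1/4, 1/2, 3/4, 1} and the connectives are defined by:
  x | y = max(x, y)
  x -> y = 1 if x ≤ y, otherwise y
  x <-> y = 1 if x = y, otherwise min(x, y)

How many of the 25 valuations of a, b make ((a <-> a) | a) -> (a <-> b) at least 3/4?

value 1: 5 assignments (counts)
value 3/4: 2 assignments (counts)
value 1/2: 4 assignments
value 1/4: 6 assignments
value 0: 8 assignments
So 7 of the 25 assignments meet the threshold.

7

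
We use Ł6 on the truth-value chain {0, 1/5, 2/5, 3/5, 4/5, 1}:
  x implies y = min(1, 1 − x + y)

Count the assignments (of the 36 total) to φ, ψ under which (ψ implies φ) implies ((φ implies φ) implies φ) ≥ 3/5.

value 1: 11 assignments (counts)
value 4/5: 9 assignments (counts)
value 3/5: 7 assignments (counts)
value 2/5: 5 assignments
value 1/5: 3 assignments
value 0: 1 assignment
So 27 of the 36 assignments meet the threshold.

27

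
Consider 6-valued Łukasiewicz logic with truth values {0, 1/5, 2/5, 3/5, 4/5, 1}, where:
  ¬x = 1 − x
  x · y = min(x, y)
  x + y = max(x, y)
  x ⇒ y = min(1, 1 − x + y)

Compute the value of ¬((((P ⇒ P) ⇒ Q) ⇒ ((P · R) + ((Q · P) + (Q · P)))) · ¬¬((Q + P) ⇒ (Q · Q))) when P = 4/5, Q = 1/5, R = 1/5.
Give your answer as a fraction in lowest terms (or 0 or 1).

3/5

P ⇒ P = 4/5 ⇒ 4/5 = 1
(P ⇒ P) ⇒ Q = 1 ⇒ 1/5 = 1/5
P · R = 4/5 · 1/5 = 1/5
Q · P = 1/5 · 4/5 = 1/5
Q · P = 1/5 · 4/5 = 1/5
(Q · P) + (Q · P) = 1/5 + 1/5 = 1/5
(P · R) + ((Q · P) + (Q · P)) = 1/5 + 1/5 = 1/5
((P ⇒ P) ⇒ Q) ⇒ ((P · R) + ((Q · P) + (Q · P))) = 1/5 ⇒ 1/5 = 1
Q + P = 1/5 + 4/5 = 4/5
Q · Q = 1/5 · 1/5 = 1/5
(Q + P) ⇒ (Q · Q) = 4/5 ⇒ 1/5 = 2/5
¬((Q + P) ⇒ (Q · Q)) = ¬2/5 = 3/5
¬¬((Q + P) ⇒ (Q · Q)) = ¬3/5 = 2/5
(((P ⇒ P) ⇒ Q) ⇒ ((P · R) + ((Q · P) + (Q · P)))) · ¬¬((Q + P) ⇒ (Q · Q)) = 1 · 2/5 = 2/5
¬((((P ⇒ P) ⇒ Q) ⇒ ((P · R) + ((Q · P) + (Q · P)))) · ¬¬((Q + P) ⇒ (Q · Q))) = ¬2/5 = 3/5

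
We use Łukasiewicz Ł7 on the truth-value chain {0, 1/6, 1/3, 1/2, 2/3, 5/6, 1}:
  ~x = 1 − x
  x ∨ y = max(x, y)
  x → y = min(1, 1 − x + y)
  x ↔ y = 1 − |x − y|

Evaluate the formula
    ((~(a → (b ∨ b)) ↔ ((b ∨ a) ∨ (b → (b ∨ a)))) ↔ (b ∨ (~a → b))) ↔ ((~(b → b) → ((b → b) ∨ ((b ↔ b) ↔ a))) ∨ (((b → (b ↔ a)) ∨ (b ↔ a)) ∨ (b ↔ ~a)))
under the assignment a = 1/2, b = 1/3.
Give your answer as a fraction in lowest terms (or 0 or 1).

b ∨ b = 1/3 ∨ 1/3 = 1/3
a → (b ∨ b) = 1/2 → 1/3 = 5/6
~(a → (b ∨ b)) = ~5/6 = 1/6
b ∨ a = 1/3 ∨ 1/2 = 1/2
b ∨ a = 1/3 ∨ 1/2 = 1/2
b → (b ∨ a) = 1/3 → 1/2 = 1
(b ∨ a) ∨ (b → (b ∨ a)) = 1/2 ∨ 1 = 1
~(a → (b ∨ b)) ↔ ((b ∨ a) ∨ (b → (b ∨ a))) = 1/6 ↔ 1 = 1/6
~a = ~1/2 = 1/2
~a → b = 1/2 → 1/3 = 5/6
b ∨ (~a → b) = 1/3 ∨ 5/6 = 5/6
(~(a → (b ∨ b)) ↔ ((b ∨ a) ∨ (b → (b ∨ a)))) ↔ (b ∨ (~a → b)) = 1/6 ↔ 5/6 = 1/3
b → b = 1/3 → 1/3 = 1
~(b → b) = ~1 = 0
b → b = 1/3 → 1/3 = 1
b ↔ b = 1/3 ↔ 1/3 = 1
(b ↔ b) ↔ a = 1 ↔ 1/2 = 1/2
(b → b) ∨ ((b ↔ b) ↔ a) = 1 ∨ 1/2 = 1
~(b → b) → ((b → b) ∨ ((b ↔ b) ↔ a)) = 0 → 1 = 1
b ↔ a = 1/3 ↔ 1/2 = 5/6
b → (b ↔ a) = 1/3 → 5/6 = 1
b ↔ a = 1/3 ↔ 1/2 = 5/6
(b → (b ↔ a)) ∨ (b ↔ a) = 1 ∨ 5/6 = 1
~a = ~1/2 = 1/2
b ↔ ~a = 1/3 ↔ 1/2 = 5/6
((b → (b ↔ a)) ∨ (b ↔ a)) ∨ (b ↔ ~a) = 1 ∨ 5/6 = 1
(~(b → b) → ((b → b) ∨ ((b ↔ b) ↔ a))) ∨ (((b → (b ↔ a)) ∨ (b ↔ a)) ∨ (b ↔ ~a)) = 1 ∨ 1 = 1
((~(a → (b ∨ b)) ↔ ((b ∨ a) ∨ (b → (b ∨ a)))) ↔ (b ∨ (~a → b))) ↔ ((~(b → b) → ((b → b) ∨ ((b ↔ b) ↔ a))) ∨ (((b → (b ↔ a)) ∨ (b ↔ a)) ∨ (b ↔ ~a))) = 1/3 ↔ 1 = 1/3

1/3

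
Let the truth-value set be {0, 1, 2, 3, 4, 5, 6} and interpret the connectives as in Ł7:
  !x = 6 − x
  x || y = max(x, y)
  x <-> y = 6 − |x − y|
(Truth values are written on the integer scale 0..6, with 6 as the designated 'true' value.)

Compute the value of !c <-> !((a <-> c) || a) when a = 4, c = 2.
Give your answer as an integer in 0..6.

4

!c = !2 = 4
a <-> c = 4 <-> 2 = 4
(a <-> c) || a = 4 || 4 = 4
!((a <-> c) || a) = !4 = 2
!c <-> !((a <-> c) || a) = 4 <-> 2 = 4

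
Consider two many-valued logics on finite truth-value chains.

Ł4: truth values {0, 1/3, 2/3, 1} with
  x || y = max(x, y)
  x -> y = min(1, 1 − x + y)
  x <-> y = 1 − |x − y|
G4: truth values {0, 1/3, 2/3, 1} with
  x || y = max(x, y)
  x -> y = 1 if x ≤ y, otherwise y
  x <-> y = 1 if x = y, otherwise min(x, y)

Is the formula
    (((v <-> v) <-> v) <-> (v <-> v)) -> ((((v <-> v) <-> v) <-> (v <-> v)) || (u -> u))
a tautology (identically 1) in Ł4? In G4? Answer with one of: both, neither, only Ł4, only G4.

In Ł4: every assignment gives 1 — tautology.
In G4: every assignment gives 1 — tautology.

both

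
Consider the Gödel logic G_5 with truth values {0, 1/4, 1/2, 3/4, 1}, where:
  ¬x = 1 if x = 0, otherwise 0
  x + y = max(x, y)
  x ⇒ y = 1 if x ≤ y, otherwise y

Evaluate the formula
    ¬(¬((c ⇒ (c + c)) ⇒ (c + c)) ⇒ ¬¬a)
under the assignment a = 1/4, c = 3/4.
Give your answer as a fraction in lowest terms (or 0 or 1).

c + c = 3/4 + 3/4 = 3/4
c ⇒ (c + c) = 3/4 ⇒ 3/4 = 1
c + c = 3/4 + 3/4 = 3/4
(c ⇒ (c + c)) ⇒ (c + c) = 1 ⇒ 3/4 = 3/4
¬((c ⇒ (c + c)) ⇒ (c + c)) = ¬3/4 = 0
¬a = ¬1/4 = 0
¬¬a = ¬0 = 1
¬((c ⇒ (c + c)) ⇒ (c + c)) ⇒ ¬¬a = 0 ⇒ 1 = 1
¬(¬((c ⇒ (c + c)) ⇒ (c + c)) ⇒ ¬¬a) = ¬1 = 0

0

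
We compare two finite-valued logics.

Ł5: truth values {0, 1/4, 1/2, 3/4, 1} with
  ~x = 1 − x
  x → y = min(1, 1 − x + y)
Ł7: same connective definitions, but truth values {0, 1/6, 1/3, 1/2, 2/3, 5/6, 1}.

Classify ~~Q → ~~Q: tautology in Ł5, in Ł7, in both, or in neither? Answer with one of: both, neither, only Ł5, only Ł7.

In Ł5: every assignment gives 1 — tautology.
In Ł7: every assignment gives 1 — tautology.

both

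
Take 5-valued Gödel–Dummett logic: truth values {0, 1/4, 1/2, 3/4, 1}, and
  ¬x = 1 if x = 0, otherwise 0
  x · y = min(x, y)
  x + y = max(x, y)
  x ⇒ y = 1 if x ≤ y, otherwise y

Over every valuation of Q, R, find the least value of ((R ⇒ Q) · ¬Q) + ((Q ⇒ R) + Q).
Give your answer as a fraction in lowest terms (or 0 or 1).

1/4

Take Q = 1/4, R = 0:
R ⇒ Q = 0 ⇒ 1/4 = 1
¬Q = ¬1/4 = 0
(R ⇒ Q) · ¬Q = 1 · 0 = 0
Q ⇒ R = 1/4 ⇒ 0 = 0
(Q ⇒ R) + Q = 0 + 1/4 = 1/4
((R ⇒ Q) · ¬Q) + ((Q ⇒ R) + Q) = 0 + 1/4 = 1/4
No assignment yields a value below 1/4, so this is the minimum.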